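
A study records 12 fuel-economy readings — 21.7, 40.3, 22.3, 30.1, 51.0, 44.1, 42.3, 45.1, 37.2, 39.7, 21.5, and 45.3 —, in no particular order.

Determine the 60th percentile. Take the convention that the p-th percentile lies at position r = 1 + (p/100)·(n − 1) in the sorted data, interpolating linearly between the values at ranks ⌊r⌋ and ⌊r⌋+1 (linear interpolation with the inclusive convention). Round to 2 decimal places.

Sorted: 21.5, 21.7, 22.3, 30.1, 37.2, 39.7, 40.3, 42.3, 44.1, 45.1, 45.3, 51.0.
n = 12.
r = 1 + (60/100)·(12 − 1) = 1 + 6.6 = 7.6.
Rank 7 is 40.3 and rank 8 is 42.3.
Interpolate: 40.3 + 0.6·(42.3 − 40.3) = 40.3 + 0.6·2 = 41.5.

41.50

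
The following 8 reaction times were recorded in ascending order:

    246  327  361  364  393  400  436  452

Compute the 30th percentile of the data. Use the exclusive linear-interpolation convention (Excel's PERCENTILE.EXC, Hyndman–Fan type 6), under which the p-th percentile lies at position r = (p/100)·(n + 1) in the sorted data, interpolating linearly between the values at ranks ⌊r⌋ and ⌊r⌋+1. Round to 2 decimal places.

350.80

n = 8.
r = (30/100)·(8 + 1) = 2.7.
Rank 2 is 327 and rank 3 is 361.
Interpolate: 327 + 0.7·(361 − 327) = 327 + 0.7·34 = 350.8.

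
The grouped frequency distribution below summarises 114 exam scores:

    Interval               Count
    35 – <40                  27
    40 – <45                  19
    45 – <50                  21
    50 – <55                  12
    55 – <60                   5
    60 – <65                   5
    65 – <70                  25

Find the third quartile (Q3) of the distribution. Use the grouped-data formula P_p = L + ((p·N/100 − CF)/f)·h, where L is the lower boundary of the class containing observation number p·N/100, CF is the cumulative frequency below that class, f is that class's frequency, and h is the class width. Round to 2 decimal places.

61.50

N = 114; target position k = 75/100 · 114 = 85.5.
Cumulative frequencies: 27, 46, 67, 79, 84, 89, 114.
Observation 85.5 falls in the class 60 – <65.
L = 60, CF = 84, f = 5, h = 5.
P75 = 60 + ((85.5 − 84)/5)·5 = 60 + 1.5 = 61.5.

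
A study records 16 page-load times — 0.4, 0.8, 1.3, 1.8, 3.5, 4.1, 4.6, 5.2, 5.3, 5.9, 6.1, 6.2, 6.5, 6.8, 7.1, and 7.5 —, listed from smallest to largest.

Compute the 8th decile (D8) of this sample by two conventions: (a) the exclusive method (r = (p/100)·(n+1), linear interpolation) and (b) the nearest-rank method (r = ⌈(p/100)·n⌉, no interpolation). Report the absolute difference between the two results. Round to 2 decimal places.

n = 16.
(a) r = 13.6; between ranks 13 (6.5) and 14 (6.8): 6.68.
(b) the nearest-rank method: rank 13 → 6.5.
|6.68 − 6.5| = 0.18.

0.18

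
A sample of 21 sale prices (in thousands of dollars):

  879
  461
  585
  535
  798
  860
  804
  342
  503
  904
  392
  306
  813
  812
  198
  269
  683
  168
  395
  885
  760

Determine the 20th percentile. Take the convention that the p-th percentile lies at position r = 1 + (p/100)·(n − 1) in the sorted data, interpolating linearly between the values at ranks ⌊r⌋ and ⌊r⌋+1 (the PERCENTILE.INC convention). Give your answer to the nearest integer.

Sorted: 168, 198, 269, 306, 342, 392, 395, 461, 503, 535, 585, 683, 760, 798, 804, 812, 813, 860, 879, 885, 904.
n = 21.
r = 1 + (20/100)·(21 − 1) = 1 + 4 = 5.
r is an integer, so P20 is the value at rank 5: 342.

342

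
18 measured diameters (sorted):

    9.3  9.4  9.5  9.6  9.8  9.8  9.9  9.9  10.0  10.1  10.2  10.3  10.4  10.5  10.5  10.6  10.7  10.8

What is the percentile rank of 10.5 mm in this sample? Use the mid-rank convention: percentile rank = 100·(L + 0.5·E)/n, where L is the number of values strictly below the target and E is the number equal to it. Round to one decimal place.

77.8

Count below 10.5: L = 13; count equal: E = 2; n = 18.
Percentile rank = 100·(13 + 0.5·2)/18 = 100·14/18 = 77.78.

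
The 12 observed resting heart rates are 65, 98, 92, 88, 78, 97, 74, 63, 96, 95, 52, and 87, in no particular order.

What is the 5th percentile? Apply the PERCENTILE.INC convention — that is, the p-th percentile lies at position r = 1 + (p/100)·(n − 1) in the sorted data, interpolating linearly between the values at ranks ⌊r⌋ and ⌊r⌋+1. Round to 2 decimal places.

58.05

Sorted: 52, 63, 65, 74, 78, 87, 88, 92, 95, 96, 97, 98.
n = 12.
r = 1 + (5/100)·(12 − 1) = 1 + 0.55 = 1.55.
Rank 1 is 52 and rank 2 is 63.
Interpolate: 52 + 0.55·(63 − 52) = 52 + 0.55·11 = 58.05.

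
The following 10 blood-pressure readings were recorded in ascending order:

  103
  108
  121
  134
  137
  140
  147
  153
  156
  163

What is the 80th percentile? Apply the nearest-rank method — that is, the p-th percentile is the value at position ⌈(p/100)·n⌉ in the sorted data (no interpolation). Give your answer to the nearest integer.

153

n = 10.
Position = ⌈80/100 · 10⌉ = ⌈8⌉ = 8.
The value at rank 8 is 153.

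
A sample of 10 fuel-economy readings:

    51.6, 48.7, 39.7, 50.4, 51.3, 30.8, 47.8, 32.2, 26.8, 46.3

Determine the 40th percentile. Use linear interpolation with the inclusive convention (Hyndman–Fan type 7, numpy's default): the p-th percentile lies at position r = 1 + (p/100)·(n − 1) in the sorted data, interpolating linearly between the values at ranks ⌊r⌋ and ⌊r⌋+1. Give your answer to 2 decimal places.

Sorted: 26.8, 30.8, 32.2, 39.7, 46.3, 47.8, 48.7, 50.4, 51.3, 51.6.
n = 10.
r = 1 + (40/100)·(10 − 1) = 1 + 3.6 = 4.6.
Rank 4 is 39.7 and rank 5 is 46.3.
Interpolate: 39.7 + 0.6·(46.3 − 39.7) = 39.7 + 0.6·6.6 = 43.66.

43.66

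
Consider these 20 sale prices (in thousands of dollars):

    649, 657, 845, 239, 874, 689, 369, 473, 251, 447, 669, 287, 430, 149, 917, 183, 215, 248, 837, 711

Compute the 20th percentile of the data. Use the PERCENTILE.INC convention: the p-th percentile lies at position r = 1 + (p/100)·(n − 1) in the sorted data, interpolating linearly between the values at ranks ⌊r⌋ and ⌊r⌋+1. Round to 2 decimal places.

Sorted: 149, 183, 215, 239, 248, 251, 287, 369, 430, 447, 473, 649, 657, 669, 689, 711, 837, 845, 874, 917.
n = 20.
r = 1 + (20/100)·(20 − 1) = 1 + 3.8 = 4.8.
Rank 4 is 239 and rank 5 is 248.
Interpolate: 239 + 0.8·(248 − 239) = 239 + 0.8·9 = 246.2.

246.20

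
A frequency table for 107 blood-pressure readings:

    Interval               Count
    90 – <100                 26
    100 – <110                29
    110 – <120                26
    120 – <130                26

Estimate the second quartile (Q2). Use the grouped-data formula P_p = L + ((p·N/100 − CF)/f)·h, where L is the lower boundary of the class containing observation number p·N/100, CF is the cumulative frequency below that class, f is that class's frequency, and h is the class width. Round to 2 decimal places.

N = 107; target position k = 50/100 · 107 = 53.5.
Cumulative frequencies: 26, 55, 81, 107.
Observation 53.5 falls in the class 100 – <110.
L = 100, CF = 26, f = 29, h = 10.
P50 = 100 + ((53.5 − 26)/29)·10 = 100 + 9.48276 = 109.483.

109.48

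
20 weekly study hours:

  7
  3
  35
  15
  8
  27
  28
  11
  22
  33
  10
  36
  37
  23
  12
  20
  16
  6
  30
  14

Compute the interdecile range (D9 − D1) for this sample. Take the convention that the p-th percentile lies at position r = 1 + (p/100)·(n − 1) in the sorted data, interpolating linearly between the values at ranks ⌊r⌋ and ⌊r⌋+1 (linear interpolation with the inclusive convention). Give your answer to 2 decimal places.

Sorted: 3, 6, 7, 8, 10, 11, 12, 14, 15, 16, 20, 22, 23, 27, 28, 30, 33, 35, 36, 37.
n = 20.
P10: r = 2.9; ranks 2–3 are 6, 7; interpolating gives 6.9.
P90: r = 18.1; ranks 18–19 are 35, 36; interpolating gives 35.1.
Difference: 35.1 − 6.9 = 28.2.

28.20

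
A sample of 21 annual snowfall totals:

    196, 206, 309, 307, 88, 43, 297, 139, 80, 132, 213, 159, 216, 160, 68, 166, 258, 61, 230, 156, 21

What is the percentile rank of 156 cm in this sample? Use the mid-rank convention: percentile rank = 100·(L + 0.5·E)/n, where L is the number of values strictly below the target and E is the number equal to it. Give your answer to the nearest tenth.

Sorted: 21, 43, 61, 68, 80, 88, 132, 139, 156, 159, 160, 166, 196, 206, 213, 216, 230, 258, 297, 307, 309.
Count below 156: L = 8; count equal: E = 1; n = 21.
Percentile rank = 100·(8 + 0.5·1)/21 = 100·8.5/21 = 40.48.

40.5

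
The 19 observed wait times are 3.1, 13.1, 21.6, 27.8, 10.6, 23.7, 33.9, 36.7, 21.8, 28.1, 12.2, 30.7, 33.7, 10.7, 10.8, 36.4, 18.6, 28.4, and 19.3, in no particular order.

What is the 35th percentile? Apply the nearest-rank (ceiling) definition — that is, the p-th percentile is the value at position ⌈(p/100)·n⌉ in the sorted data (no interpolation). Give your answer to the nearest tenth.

Sorted: 3.1, 10.6, 10.7, 10.8, 12.2, 13.1, 18.6, 19.3, 21.6, 21.8, 23.7, 27.8, 28.1, 28.4, 30.7, 33.7, 33.9, 36.4, 36.7.
n = 19.
Position = ⌈35/100 · 19⌉ = ⌈6.65⌉ = 7.
The value at rank 7 is 18.6.

18.6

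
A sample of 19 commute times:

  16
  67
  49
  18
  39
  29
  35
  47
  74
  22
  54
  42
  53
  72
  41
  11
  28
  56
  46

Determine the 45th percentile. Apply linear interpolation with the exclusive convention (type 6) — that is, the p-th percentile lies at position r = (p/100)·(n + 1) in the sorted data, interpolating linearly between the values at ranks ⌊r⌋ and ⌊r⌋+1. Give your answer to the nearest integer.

41

Sorted: 11, 16, 18, 22, 28, 29, 35, 39, 41, 42, 46, 47, 49, 53, 54, 56, 67, 72, 74.
n = 19.
r = (45/100)·(19 + 1) = 9.
r is an integer, so P45 is the value at rank 9: 41.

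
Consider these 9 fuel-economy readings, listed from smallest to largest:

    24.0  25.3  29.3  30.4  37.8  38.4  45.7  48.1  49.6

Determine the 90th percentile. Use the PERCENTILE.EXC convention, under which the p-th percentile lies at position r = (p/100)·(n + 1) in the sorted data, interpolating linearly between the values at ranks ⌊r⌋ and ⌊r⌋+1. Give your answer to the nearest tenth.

n = 9.
r = (90/100)·(9 + 1) = 9.
r is an integer, so P90 is the value at rank 9: 49.6.

49.6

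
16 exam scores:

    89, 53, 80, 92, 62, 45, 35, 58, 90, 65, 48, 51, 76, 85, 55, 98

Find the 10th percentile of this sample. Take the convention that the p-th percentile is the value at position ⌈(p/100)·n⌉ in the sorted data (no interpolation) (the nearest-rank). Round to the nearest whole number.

45

Sorted: 35, 45, 48, 51, 53, 55, 58, 62, 65, 76, 80, 85, 89, 90, 92, 98.
n = 16.
Position = ⌈10/100 · 16⌉ = ⌈1.6⌉ = 2.
The value at rank 2 is 45.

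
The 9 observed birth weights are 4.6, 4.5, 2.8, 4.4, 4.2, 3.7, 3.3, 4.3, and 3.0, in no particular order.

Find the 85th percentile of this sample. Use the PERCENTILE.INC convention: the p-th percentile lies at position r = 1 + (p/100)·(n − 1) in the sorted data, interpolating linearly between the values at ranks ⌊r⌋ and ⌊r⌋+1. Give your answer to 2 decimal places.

Sorted: 2.8, 3.0, 3.3, 3.7, 4.2, 4.3, 4.4, 4.5, 4.6.
n = 9.
r = 1 + (85/100)·(9 − 1) = 1 + 6.8 = 7.8.
Rank 7 is 4.4 and rank 8 is 4.5.
Interpolate: 4.4 + 0.8·(4.5 − 4.4) = 4.4 + 0.8·0.1 = 4.48.

4.48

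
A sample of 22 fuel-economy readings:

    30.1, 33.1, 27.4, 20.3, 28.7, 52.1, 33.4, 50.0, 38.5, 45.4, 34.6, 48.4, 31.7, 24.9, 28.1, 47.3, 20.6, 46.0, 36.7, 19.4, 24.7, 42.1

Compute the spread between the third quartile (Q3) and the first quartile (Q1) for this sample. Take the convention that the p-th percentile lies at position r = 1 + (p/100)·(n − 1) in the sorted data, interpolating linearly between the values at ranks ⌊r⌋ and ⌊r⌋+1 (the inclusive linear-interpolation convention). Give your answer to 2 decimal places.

Sorted: 19.4, 20.3, 20.6, 24.7, 24.9, 27.4, 28.1, 28.7, 30.1, 31.7, 33.1, 33.4, 34.6, 36.7, 38.5, 42.1, 45.4, 46.0, 47.3, 48.4, 50.0, 52.1.
n = 22.
P25: r = 6.25; ranks 6–7 are 27.4, 28.1; interpolating gives 27.575.
P75: r = 16.75; ranks 16–17 are 42.1, 45.4; interpolating gives 44.575.
Difference: 44.575 − 27.575 = 17.

17.00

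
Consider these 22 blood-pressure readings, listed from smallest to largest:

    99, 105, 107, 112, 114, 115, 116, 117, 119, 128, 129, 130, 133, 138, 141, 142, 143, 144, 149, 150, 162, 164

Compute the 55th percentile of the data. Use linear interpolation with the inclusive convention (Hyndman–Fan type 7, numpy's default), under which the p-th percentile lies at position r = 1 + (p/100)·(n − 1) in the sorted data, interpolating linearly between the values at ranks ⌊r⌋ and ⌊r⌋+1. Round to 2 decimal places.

131.65

n = 22.
r = 1 + (55/100)·(22 − 1) = 1 + 11.55 = 12.55.
Rank 12 is 130 and rank 13 is 133.
Interpolate: 130 + 0.55·(133 − 130) = 130 + 0.55·3 = 131.65.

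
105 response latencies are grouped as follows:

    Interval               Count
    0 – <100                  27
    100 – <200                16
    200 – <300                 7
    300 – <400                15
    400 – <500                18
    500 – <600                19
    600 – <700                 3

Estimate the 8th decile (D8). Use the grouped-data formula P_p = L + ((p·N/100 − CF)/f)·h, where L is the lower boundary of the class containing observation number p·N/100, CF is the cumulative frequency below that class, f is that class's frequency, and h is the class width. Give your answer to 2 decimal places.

N = 105; target position k = 80/100 · 105 = 84.
Cumulative frequencies: 27, 43, 50, 65, 83, 102, 105.
Observation 84 falls in the class 500 – <600.
L = 500, CF = 83, f = 19, h = 100.
P80 = 500 + ((84 − 83)/19)·100 = 500 + 5.26316 = 505.263.

505.26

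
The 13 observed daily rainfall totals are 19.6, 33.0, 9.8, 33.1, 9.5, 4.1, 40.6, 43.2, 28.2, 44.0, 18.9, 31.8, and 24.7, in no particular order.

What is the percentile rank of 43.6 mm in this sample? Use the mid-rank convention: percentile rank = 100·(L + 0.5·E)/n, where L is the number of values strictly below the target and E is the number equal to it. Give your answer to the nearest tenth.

92.3

Sorted: 4.1, 9.5, 9.8, 18.9, 19.6, 24.7, 28.2, 31.8, 33.0, 33.1, 40.6, 43.2, 44.0.
Count below 43.6: L = 12; count equal: E = 0; n = 13.
Percentile rank = 100·(12 + 0.5·0)/13 = 100·12/13 = 92.31.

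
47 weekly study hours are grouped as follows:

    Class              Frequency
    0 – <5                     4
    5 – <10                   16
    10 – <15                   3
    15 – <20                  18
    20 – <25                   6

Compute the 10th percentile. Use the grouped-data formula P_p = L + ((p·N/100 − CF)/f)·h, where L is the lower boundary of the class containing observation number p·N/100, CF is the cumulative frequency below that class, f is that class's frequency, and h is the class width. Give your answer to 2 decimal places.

N = 47; target position k = 10/100 · 47 = 4.7.
Cumulative frequencies: 4, 20, 23, 41, 47.
Observation 4.7 falls in the class 5 – <10.
L = 5, CF = 4, f = 16, h = 5.
P10 = 5 + ((4.7 − 4)/16)·5 = 5 + 0.21875 = 5.21875.

5.22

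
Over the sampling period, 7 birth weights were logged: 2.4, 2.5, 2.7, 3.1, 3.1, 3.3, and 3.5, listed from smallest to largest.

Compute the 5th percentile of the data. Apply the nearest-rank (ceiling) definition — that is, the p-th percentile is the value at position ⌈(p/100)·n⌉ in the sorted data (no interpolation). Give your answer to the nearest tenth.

2.4

n = 7.
Position = ⌈5/100 · 7⌉ = ⌈0.35⌉ = 1.
The value at rank 1 is 2.4.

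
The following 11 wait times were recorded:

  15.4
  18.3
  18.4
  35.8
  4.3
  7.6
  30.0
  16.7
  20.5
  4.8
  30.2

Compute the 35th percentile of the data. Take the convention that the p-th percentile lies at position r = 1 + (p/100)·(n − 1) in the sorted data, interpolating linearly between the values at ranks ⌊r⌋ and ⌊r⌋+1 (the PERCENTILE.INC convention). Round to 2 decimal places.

Sorted: 4.3, 4.8, 7.6, 15.4, 16.7, 18.3, 18.4, 20.5, 30.0, 30.2, 35.8.
n = 11.
r = 1 + (35/100)·(11 − 1) = 1 + 3.5 = 4.5.
Rank 4 is 15.4 and rank 5 is 16.7.
Interpolate: 15.4 + 0.5·(16.7 − 15.4) = 15.4 + 0.5·1.3 = 16.05.

16.05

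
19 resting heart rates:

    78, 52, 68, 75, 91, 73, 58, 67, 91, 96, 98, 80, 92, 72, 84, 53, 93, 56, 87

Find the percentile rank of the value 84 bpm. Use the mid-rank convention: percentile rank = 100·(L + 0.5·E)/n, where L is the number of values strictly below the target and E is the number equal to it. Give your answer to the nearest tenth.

60.5

Sorted: 52, 53, 56, 58, 67, 68, 72, 73, 75, 78, 80, 84, 87, 91, 91, 92, 93, 96, 98.
Count below 84: L = 11; count equal: E = 1; n = 19.
Percentile rank = 100·(11 + 0.5·1)/19 = 100·11.5/19 = 60.53.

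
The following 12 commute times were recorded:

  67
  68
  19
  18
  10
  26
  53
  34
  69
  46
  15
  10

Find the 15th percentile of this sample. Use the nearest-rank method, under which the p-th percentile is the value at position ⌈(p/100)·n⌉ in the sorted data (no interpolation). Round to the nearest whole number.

10

Sorted: 10, 10, 15, 18, 19, 26, 34, 46, 53, 67, 68, 69.
n = 12.
Position = ⌈15/100 · 12⌉ = ⌈1.8⌉ = 2.
The value at rank 2 is 10.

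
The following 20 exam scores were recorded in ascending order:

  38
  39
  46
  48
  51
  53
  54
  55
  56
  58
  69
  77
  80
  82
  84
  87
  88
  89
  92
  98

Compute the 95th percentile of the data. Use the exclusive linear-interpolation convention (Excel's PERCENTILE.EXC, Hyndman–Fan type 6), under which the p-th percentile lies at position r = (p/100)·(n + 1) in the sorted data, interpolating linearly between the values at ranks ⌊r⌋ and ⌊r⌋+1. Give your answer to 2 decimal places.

n = 20.
r = (95/100)·(20 + 1) = 19.95.
Rank 19 is 92 and rank 20 is 98.
Interpolate: 92 + 0.95·(98 − 92) = 92 + 0.95·6 = 97.7.

97.70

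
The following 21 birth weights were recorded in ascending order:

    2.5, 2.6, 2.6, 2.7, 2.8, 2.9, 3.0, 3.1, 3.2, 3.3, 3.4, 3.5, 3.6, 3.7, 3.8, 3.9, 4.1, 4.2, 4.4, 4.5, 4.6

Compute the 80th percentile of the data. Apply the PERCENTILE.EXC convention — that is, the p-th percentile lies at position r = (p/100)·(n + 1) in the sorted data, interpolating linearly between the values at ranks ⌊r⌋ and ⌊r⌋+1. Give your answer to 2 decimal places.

4.16

n = 21.
r = (80/100)·(21 + 1) = 17.6.
Rank 17 is 4.1 and rank 18 is 4.2.
Interpolate: 4.1 + 0.6·(4.2 − 4.1) = 4.1 + 0.6·0.1 = 4.16.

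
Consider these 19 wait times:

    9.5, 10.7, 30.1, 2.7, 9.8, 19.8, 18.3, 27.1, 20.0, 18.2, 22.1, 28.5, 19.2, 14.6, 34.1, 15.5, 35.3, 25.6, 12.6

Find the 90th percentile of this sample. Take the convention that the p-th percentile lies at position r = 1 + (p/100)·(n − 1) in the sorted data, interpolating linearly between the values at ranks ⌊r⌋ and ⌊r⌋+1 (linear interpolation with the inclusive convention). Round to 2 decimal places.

Sorted: 2.7, 9.5, 9.8, 10.7, 12.6, 14.6, 15.5, 18.2, 18.3, 19.2, 19.8, 20.0, 22.1, 25.6, 27.1, 28.5, 30.1, 34.1, 35.3.
n = 19.
r = 1 + (90/100)·(19 − 1) = 1 + 16.2 = 17.2.
Rank 17 is 30.1 and rank 18 is 34.1.
Interpolate: 30.1 + 0.2·(34.1 − 30.1) = 30.1 + 0.2·4 = 30.9.

30.90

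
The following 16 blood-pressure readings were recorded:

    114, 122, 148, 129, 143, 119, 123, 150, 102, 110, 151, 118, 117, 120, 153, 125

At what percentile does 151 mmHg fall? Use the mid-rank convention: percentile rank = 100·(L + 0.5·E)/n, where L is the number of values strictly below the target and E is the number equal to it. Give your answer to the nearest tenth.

Sorted: 102, 110, 114, 117, 118, 119, 120, 122, 123, 125, 129, 143, 148, 150, 151, 153.
Count below 151: L = 14; count equal: E = 1; n = 16.
Percentile rank = 100·(14 + 0.5·1)/16 = 100·14.5/16 = 90.62.

90.6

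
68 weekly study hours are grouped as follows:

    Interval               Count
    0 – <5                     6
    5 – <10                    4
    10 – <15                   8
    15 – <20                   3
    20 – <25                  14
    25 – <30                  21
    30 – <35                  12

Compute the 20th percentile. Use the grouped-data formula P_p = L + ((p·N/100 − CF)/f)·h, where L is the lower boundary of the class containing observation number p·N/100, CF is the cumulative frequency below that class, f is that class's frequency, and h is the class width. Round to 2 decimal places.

N = 68; target position k = 20/100 · 68 = 13.6.
Cumulative frequencies: 6, 10, 18, 21, 35, 56, 68.
Observation 13.6 falls in the class 10 – <15.
L = 10, CF = 10, f = 8, h = 5.
P20 = 10 + ((13.6 − 10)/8)·5 = 10 + 2.25 = 12.25.

12.25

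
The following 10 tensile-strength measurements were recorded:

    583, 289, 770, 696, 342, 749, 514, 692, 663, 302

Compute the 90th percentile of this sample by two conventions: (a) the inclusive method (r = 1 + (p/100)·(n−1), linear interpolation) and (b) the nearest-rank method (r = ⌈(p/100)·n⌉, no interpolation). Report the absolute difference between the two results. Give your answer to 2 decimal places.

Sorted: 289, 302, 342, 514, 583, 663, 692, 696, 749, 770.
n = 10.
(a) r = 9.1; between ranks 9 (749) and 10 (770): 751.1.
(b) the nearest-rank method: rank 9 → 749.
|751.1 − 749| = 2.1.

2.10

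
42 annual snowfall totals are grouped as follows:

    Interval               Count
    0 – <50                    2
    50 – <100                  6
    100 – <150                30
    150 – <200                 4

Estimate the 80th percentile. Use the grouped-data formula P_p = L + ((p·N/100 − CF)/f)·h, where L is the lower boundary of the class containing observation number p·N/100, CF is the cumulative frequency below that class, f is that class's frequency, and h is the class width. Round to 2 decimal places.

142.67

N = 42; target position k = 80/100 · 42 = 33.6.
Cumulative frequencies: 2, 8, 38, 42.
Observation 33.6 falls in the class 100 – <150.
L = 100, CF = 8, f = 30, h = 50.
P80 = 100 + ((33.6 − 8)/30)·50 = 100 + 42.6667 = 142.667.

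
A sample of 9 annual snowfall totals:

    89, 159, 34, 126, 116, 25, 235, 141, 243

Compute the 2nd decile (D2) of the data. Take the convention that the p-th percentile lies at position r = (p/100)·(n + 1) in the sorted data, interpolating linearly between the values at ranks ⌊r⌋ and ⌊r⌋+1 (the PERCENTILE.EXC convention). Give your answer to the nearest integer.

Sorted: 25, 34, 89, 116, 126, 141, 159, 235, 243.
n = 9.
r = (20/100)·(9 + 1) = 2.
r is an integer, so P20 is the value at rank 2: 34.

34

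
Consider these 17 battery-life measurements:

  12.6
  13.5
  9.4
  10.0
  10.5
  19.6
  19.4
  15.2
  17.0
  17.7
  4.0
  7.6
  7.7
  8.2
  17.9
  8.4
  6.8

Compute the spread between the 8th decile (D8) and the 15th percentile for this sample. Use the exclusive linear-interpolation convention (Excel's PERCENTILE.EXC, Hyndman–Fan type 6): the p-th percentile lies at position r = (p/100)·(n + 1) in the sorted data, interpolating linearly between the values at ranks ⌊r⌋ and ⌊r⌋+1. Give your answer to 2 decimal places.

10.42

Sorted: 4.0, 6.8, 7.6, 7.7, 8.2, 8.4, 9.4, 10.0, 10.5, 12.6, 13.5, 15.2, 17.0, 17.7, 17.9, 19.4, 19.6.
n = 17.
P15: r = 2.7; ranks 2–3 are 6.8, 7.6; interpolating gives 7.36.
P80: r = 14.4; ranks 14–15 are 17.7, 17.9; interpolating gives 17.78.
Difference: 17.78 − 7.36 = 10.42.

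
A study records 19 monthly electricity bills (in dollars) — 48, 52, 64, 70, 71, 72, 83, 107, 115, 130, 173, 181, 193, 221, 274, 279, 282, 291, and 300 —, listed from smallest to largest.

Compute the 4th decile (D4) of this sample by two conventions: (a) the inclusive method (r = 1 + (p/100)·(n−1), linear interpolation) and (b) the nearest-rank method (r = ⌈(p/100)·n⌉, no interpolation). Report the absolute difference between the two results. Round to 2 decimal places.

n = 19.
(a) r = 8.2; between ranks 8 (107) and 9 (115): 108.6.
(b) the nearest-rank method: rank 8 → 107.
|108.6 − 107| = 1.6.

1.60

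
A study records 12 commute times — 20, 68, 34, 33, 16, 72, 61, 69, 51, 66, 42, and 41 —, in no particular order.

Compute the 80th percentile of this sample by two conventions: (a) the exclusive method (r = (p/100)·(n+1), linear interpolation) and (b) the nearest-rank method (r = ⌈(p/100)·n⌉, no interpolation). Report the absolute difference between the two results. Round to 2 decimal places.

Sorted: 16, 20, 33, 34, 41, 42, 51, 61, 66, 68, 69, 72.
n = 12.
(a) r = 10.4; between ranks 10 (68) and 11 (69): 68.4.
(b) the nearest-rank method: rank 10 → 68.
|68.4 − 68| = 0.4.

0.40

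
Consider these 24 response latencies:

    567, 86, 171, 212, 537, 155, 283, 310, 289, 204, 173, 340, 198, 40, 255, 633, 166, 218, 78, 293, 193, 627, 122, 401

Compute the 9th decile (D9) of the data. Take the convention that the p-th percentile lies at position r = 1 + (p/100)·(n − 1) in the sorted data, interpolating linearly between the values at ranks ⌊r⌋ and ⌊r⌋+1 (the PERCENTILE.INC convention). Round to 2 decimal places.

Sorted: 40, 78, 86, 122, 155, 166, 171, 173, 193, 198, 204, 212, 218, 255, 283, 289, 293, 310, 340, 401, 537, 567, 627, 633.
n = 24.
r = 1 + (90/100)·(24 − 1) = 1 + 20.7 = 21.7.
Rank 21 is 537 and rank 22 is 567.
Interpolate: 537 + 0.7·(567 − 537) = 537 + 0.7·30 = 558.

558.00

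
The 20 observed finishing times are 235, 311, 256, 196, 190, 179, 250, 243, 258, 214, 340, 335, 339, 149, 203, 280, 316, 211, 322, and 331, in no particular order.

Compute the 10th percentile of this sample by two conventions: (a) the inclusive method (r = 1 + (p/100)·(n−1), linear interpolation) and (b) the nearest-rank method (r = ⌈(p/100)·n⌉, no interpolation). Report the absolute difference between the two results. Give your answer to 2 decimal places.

9.90

Sorted: 149, 179, 190, 196, 203, 211, 214, 235, 243, 250, 256, 258, 280, 311, 316, 322, 331, 335, 339, 340.
n = 20.
(a) r = 2.9; between ranks 2 (179) and 3 (190): 188.9.
(b) the nearest-rank method: rank 2 → 179.
|188.9 − 179| = 9.9.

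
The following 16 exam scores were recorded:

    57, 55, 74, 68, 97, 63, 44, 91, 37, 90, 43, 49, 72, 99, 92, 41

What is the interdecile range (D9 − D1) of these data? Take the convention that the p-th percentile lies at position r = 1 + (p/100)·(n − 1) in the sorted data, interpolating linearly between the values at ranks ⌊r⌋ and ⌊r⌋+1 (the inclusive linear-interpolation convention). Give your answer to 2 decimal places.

Sorted: 37, 41, 43, 44, 49, 55, 57, 63, 68, 72, 74, 90, 91, 92, 97, 99.
n = 16.
P10: r = 2.5; ranks 2–3 are 41, 43; interpolating gives 42.
P90: r = 14.5; ranks 14–15 are 92, 97; interpolating gives 94.5.
Difference: 94.5 − 42 = 52.5.

52.50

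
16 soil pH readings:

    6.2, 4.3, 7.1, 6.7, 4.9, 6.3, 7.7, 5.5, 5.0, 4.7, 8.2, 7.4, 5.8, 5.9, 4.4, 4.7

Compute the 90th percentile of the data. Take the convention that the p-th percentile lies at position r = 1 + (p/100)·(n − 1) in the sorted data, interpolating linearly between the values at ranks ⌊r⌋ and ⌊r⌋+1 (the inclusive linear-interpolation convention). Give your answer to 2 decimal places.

Sorted: 4.3, 4.4, 4.7, 4.7, 4.9, 5.0, 5.5, 5.8, 5.9, 6.2, 6.3, 6.7, 7.1, 7.4, 7.7, 8.2.
n = 16.
r = 1 + (90/100)·(16 − 1) = 1 + 13.5 = 14.5.
Rank 14 is 7.4 and rank 15 is 7.7.
Interpolate: 7.4 + 0.5·(7.7 − 7.4) = 7.4 + 0.5·0.3 = 7.55.

7.55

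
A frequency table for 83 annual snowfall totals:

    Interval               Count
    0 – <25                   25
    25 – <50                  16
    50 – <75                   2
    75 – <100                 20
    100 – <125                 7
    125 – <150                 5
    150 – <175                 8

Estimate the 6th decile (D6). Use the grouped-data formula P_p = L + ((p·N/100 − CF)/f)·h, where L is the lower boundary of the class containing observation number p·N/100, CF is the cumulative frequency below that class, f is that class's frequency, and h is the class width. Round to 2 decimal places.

83.50

N = 83; target position k = 60/100 · 83 = 49.8.
Cumulative frequencies: 25, 41, 43, 63, 70, 75, 83.
Observation 49.8 falls in the class 75 – <100.
L = 75, CF = 43, f = 20, h = 25.
P60 = 75 + ((49.8 − 43)/20)·25 = 75 + 8.5 = 83.5.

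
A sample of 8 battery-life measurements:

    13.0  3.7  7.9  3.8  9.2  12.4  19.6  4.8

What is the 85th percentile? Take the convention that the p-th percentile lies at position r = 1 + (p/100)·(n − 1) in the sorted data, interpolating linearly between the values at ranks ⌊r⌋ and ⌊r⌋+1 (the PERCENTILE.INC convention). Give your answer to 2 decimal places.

12.97

Sorted: 3.7, 3.8, 4.8, 7.9, 9.2, 12.4, 13.0, 19.6.
n = 8.
r = 1 + (85/100)·(8 − 1) = 1 + 5.95 = 6.95.
Rank 6 is 12.4 and rank 7 is 13.0.
Interpolate: 12.4 + 0.95·(13.0 − 12.4) = 12.4 + 0.95·0.6 = 12.97.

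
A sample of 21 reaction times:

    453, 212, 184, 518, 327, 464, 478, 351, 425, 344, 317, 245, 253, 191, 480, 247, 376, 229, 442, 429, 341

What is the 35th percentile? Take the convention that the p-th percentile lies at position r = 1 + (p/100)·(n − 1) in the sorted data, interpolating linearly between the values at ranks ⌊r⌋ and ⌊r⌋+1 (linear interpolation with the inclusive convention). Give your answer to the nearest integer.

317

Sorted: 184, 191, 212, 229, 245, 247, 253, 317, 327, 341, 344, 351, 376, 425, 429, 442, 453, 464, 478, 480, 518.
n = 21.
r = 1 + (35/100)·(21 − 1) = 1 + 7 = 8.
r is an integer, so P35 is the value at rank 8: 317.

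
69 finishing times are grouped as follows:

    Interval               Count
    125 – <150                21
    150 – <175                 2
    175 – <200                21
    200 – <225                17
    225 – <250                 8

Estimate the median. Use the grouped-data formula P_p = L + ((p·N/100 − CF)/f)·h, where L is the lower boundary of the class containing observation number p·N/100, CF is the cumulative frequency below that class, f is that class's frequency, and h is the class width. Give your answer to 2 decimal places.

188.69

N = 69; target position k = 50/100 · 69 = 34.5.
Cumulative frequencies: 21, 23, 44, 61, 69.
Observation 34.5 falls in the class 175 – <200.
L = 175, CF = 23, f = 21, h = 25.
P50 = 175 + ((34.5 − 23)/21)·25 = 175 + 13.6905 = 188.69.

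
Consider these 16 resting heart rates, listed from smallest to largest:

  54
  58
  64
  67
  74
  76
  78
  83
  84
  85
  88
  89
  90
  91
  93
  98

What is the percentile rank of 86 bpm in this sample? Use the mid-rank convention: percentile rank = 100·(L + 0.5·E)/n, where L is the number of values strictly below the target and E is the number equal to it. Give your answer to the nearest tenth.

Count below 86: L = 10; count equal: E = 0; n = 16.
Percentile rank = 100·(10 + 0.5·0)/16 = 100·10/16 = 62.5.

62.5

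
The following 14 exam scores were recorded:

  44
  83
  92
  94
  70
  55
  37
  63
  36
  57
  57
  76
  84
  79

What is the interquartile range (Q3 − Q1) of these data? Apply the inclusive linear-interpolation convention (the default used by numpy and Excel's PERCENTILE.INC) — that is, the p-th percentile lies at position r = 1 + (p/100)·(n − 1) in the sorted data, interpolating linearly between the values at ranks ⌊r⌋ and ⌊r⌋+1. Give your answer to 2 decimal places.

26.50

Sorted: 36, 37, 44, 55, 57, 57, 63, 70, 76, 79, 83, 84, 92, 94.
n = 14.
P25: r = 4.25; ranks 4–5 are 55, 57; interpolating gives 55.5.
P75: r = 10.75; ranks 10–11 are 79, 83; interpolating gives 82.
Difference: 82 − 55.5 = 26.5.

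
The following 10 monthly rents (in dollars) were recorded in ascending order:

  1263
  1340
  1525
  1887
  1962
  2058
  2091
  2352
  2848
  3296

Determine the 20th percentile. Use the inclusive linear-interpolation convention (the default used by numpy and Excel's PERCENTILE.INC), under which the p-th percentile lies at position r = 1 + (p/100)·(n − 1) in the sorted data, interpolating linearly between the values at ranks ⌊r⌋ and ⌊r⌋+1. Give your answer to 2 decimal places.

1488.00

n = 10.
r = 1 + (20/100)·(10 − 1) = 1 + 1.8 = 2.8.
Rank 2 is 1340 and rank 3 is 1525.
Interpolate: 1340 + 0.8·(1525 − 1340) = 1340 + 0.8·185 = 1488.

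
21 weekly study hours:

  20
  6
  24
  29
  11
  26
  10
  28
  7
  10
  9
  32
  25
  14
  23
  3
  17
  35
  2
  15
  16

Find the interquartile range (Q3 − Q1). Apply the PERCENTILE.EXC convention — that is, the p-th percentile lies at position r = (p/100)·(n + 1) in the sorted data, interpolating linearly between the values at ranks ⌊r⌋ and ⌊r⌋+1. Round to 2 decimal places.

16.00

Sorted: 2, 3, 6, 7, 9, 10, 10, 11, 14, 15, 16, 17, 20, 23, 24, 25, 26, 28, 29, 32, 35.
n = 21.
P25: r = 5.5; ranks 5–6 are 9, 10; interpolating gives 9.5.
P75: r = 16.5; ranks 16–17 are 25, 26; interpolating gives 25.5.
Difference: 25.5 − 9.5 = 16.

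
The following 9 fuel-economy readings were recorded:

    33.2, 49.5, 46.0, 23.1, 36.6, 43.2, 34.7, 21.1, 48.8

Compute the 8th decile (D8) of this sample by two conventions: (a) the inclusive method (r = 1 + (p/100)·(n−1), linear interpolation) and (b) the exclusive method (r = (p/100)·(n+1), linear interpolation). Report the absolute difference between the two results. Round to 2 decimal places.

1.68

Sorted: 21.1, 23.1, 33.2, 34.7, 36.6, 43.2, 46.0, 48.8, 49.5.
n = 9.
(a) r = 7.4; between ranks 7 (46.0) and 8 (48.8): 47.12.
(b) r = 8 → value at rank 8 = 48.8.
|47.12 − 48.8| = 1.68.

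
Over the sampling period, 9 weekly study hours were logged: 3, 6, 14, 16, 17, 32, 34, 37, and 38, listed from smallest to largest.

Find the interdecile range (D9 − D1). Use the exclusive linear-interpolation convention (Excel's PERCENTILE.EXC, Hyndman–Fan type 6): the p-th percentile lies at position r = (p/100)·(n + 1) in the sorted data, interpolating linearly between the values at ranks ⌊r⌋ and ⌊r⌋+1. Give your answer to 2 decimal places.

35.00

n = 9.
P10: r = 1 (integer) → 3.
P90: r = 9 (integer) → 38.
Difference: 38 − 3 = 35.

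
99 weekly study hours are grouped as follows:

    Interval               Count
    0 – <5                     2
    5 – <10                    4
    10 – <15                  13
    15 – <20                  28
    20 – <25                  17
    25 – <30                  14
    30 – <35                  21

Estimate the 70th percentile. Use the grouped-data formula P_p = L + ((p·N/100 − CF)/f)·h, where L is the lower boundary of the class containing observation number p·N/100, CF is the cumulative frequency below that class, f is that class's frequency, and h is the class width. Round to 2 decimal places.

N = 99; target position k = 70/100 · 99 = 69.3.
Cumulative frequencies: 2, 6, 19, 47, 64, 78, 99.
Observation 69.3 falls in the class 25 – <30.
L = 25, CF = 64, f = 14, h = 5.
P70 = 25 + ((69.3 − 64)/14)·5 = 25 + 1.89286 = 26.8929.

26.89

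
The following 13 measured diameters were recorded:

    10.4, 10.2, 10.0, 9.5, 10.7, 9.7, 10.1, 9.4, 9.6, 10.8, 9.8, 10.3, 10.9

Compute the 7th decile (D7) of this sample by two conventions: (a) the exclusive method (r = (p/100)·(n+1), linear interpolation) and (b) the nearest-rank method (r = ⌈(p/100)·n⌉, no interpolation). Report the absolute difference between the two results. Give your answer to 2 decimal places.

Sorted: 9.4, 9.5, 9.6, 9.7, 9.8, 10.0, 10.1, 10.2, 10.3, 10.4, 10.7, 10.8, 10.9.
n = 13.
(a) r = 9.8; between ranks 9 (10.3) and 10 (10.4): 10.38.
(b) the nearest-rank method: rank 10 → 10.4.
|10.38 − 10.4| = 0.02.

0.02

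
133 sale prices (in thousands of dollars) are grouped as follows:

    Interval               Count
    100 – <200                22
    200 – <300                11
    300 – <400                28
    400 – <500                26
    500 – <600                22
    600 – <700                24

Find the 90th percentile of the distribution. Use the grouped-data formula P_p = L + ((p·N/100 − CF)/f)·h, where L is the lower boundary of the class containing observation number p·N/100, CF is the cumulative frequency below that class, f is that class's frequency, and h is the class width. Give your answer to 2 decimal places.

N = 133; target position k = 90/100 · 133 = 119.7.
Cumulative frequencies: 22, 33, 61, 87, 109, 133.
Observation 119.7 falls in the class 600 – <700.
L = 600, CF = 109, f = 24, h = 100.
P90 = 600 + ((119.7 − 109)/24)·100 = 600 + 44.5833 = 644.583.

644.58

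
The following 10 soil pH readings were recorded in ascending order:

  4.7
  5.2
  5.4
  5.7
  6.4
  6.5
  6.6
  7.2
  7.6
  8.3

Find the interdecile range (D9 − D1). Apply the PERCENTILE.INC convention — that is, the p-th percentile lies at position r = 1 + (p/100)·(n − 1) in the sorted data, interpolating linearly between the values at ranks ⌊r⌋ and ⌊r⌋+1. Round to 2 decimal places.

2.52

n = 10.
P10: r = 1.9; ranks 1–2 are 4.7, 5.2; interpolating gives 5.15.
P90: r = 9.1; ranks 9–10 are 7.6, 8.3; interpolating gives 7.67.
Difference: 7.67 − 5.15 = 2.52.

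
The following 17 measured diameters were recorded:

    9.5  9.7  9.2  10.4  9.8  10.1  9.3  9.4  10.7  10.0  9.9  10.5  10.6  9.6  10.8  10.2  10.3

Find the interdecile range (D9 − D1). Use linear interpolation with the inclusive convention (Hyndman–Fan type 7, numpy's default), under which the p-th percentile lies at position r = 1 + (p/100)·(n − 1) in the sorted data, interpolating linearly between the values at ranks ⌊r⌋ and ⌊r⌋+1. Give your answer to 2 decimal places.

Sorted: 9.2, 9.3, 9.4, 9.5, 9.6, 9.7, 9.8, 9.9, 10.0, 10.1, 10.2, 10.3, 10.4, 10.5, 10.6, 10.7, 10.8.
n = 17.
P10: r = 2.6; ranks 2–3 are 9.3, 9.4; interpolating gives 9.36.
P90: r = 15.4; ranks 15–16 are 10.6, 10.7; interpolating gives 10.64.
Difference: 10.64 − 9.36 = 1.28.

1.28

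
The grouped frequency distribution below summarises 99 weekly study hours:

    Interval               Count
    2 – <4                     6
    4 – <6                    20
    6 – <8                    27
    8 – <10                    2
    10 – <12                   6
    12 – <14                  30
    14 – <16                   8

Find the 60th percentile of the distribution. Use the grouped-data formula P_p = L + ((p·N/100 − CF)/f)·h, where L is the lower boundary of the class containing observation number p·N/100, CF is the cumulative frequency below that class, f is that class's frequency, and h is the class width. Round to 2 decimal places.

11.47

N = 99; target position k = 60/100 · 99 = 59.4.
Cumulative frequencies: 6, 26, 53, 55, 61, 91, 99.
Observation 59.4 falls in the class 10 – <12.
L = 10, CF = 55, f = 6, h = 2.
P60 = 10 + ((59.4 − 55)/6)·2 = 10 + 1.46667 = 11.4667.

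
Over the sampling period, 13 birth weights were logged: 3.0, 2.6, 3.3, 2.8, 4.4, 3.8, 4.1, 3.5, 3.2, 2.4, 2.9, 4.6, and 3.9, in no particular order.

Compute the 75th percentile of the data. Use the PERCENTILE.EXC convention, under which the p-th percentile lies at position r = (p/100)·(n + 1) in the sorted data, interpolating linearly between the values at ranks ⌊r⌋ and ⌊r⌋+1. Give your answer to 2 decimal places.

Sorted: 2.4, 2.6, 2.8, 2.9, 3.0, 3.2, 3.3, 3.5, 3.8, 3.9, 4.1, 4.4, 4.6.
n = 13.
r = (75/100)·(13 + 1) = 10.5.
Rank 10 is 3.9 and rank 11 is 4.1.
Interpolate: 3.9 + 0.5·(4.1 − 3.9) = 3.9 + 0.5·0.2 = 4.

4.00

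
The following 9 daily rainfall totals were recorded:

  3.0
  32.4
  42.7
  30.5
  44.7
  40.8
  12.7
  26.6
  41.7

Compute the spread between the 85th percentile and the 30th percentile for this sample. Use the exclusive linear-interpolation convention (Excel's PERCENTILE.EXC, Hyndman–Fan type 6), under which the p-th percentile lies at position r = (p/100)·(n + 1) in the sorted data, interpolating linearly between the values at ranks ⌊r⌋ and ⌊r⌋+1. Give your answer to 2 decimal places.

Sorted: 3.0, 12.7, 26.6, 30.5, 32.4, 40.8, 41.7, 42.7, 44.7.
n = 9.
P30: r = 3 (integer) → 26.6.
P85: r = 8.5; ranks 8–9 are 42.7, 44.7; interpolating gives 43.7.
Difference: 43.7 − 26.6 = 17.1.

17.10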